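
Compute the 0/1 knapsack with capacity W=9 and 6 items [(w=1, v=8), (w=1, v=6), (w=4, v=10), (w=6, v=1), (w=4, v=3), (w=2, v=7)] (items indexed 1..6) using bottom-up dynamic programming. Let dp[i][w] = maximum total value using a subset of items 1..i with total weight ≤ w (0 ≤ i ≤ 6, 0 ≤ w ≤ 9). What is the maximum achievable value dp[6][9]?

i\w   0   1   2   3   4   5   6   7   8   9
  0   0   0   0   0   0   0   0   0   0   0
  1   0   8   8   8   8   8   8   8   8   8
  2   0   8  14  14  14  14  14  14  14  14
  3   0   8  14  14  14  18  24  24  24  24
  4   0   8  14  14  14  18  24  24  24  24
  5   0   8  14  14  14  18  24  24  24  24
  6   0   8  14  15  21  21  24  25  31  31

31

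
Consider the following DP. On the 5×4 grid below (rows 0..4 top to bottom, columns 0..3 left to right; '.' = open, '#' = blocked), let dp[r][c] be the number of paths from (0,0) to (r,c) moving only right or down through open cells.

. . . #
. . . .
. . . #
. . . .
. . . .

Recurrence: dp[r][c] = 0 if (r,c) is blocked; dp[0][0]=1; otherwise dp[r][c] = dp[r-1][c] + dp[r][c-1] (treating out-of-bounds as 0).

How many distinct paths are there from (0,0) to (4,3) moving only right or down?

25

r\c   0   1   2   3
  0   1   1   1   0
  1   1   2   3   3
  2   1   3   6   0
  3   1   4  10  10
  4   1   5  15  25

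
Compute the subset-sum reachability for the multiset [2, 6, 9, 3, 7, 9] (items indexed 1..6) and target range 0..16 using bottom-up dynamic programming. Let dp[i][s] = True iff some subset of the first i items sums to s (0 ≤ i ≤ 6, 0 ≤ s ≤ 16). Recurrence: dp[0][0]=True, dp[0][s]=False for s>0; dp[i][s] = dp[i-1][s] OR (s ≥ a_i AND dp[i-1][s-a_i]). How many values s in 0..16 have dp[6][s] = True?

15

i\s   0   1   2   3   4   5   6   7   8   9  10  11  12  13  14  15  16
  0   T   F   F   F   F   F   F   F   F   F   F   F   F   F   F   F   F
  1   T   F   T   F   F   F   F   F   F   F   F   F   F   F   F   F   F
  2   T   F   T   F   F   F   T   F   T   F   F   F   F   F   F   F   F
  3   T   F   T   F   F   F   T   F   T   T   F   T   F   F   F   T   F
  4   T   F   T   T   F   T   T   F   T   T   F   T   T   F   T   T   F
  5   T   F   T   T   F   T   T   T   T   T   T   T   T   T   T   T   T
  6   T   F   T   T   F   T   T   T   T   T   T   T   T   T   T   T   T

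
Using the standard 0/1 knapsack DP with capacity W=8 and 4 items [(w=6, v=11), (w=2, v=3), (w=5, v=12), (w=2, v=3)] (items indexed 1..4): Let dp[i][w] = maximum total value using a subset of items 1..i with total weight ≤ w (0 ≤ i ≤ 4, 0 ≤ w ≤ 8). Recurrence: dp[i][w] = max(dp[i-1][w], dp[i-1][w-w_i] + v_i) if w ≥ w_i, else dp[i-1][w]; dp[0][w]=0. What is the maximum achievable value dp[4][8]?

15

i\w   0   1   2   3   4   5   6   7   8
  0   0   0   0   0   0   0   0   0   0
  1   0   0   0   0   0   0  11  11  11
  2   0   0   3   3   3   3  11  11  14
  3   0   0   3   3   3  12  12  15  15
  4   0   0   3   3   6  12  12  15  15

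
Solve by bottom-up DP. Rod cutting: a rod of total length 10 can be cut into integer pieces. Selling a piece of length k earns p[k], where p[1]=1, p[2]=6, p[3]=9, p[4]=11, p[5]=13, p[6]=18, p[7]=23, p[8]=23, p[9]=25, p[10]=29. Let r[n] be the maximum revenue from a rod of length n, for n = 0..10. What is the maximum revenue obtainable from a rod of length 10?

32

   n    0    1    2    3    4    5    6    7    8    9   10
r[n]    0    1    6    9   12   15   18   23   24   29   32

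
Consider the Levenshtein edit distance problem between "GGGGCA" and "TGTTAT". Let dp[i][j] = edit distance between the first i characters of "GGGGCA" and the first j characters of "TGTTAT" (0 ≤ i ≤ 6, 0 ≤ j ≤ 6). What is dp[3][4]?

3

   ''  T  G  T  T  A  T
''  0  1  2  3  4  5  6
 G  1  1  1  2  3  4  5
 G  2  2  1  2  3  4  5
 G  3  3  2  2  3  4  5
 G  4  4  3  3  3  4  5
 C  5  5  4  4  4  4  5
 A  6  6  5  5  5  4  5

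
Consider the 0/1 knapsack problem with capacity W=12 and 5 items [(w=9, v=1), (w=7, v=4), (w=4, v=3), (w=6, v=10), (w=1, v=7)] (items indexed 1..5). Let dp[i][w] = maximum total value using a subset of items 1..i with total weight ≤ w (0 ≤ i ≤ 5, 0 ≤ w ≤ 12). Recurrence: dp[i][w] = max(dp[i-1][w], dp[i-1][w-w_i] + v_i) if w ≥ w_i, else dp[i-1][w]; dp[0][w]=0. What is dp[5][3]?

7

i\w   0   1   2   3   4   5   6   7   8   9  10  11  12
  0   0   0   0   0   0   0   0   0   0   0   0   0   0
  1   0   0   0   0   0   0   0   0   0   1   1   1   1
  2   0   0   0   0   0   0   0   4   4   4   4   4   4
  3   0   0   0   0   3   3   3   4   4   4   4   7   7
  4   0   0   0   0   3   3  10  10  10  10  13  13  13
  5   0   7   7   7   7  10  10  17  17  17  17  20  20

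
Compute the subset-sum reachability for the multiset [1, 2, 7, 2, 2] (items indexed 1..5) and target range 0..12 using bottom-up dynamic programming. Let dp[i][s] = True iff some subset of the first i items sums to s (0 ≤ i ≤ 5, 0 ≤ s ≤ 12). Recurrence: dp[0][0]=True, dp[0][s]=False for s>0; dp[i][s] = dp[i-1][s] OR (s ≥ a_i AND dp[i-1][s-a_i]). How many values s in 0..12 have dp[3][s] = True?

8

i\s   0   1   2   3   4   5   6   7   8   9  10  11  12
  0   T   F   F   F   F   F   F   F   F   F   F   F   F
  1   T   T   F   F   F   F   F   F   F   F   F   F   F
  2   T   T   T   T   F   F   F   F   F   F   F   F   F
  3   T   T   T   T   F   F   F   T   T   T   T   F   F
  4   T   T   T   T   T   T   F   T   T   T   T   T   T
  5   T   T   T   T   T   T   T   T   T   T   T   T   T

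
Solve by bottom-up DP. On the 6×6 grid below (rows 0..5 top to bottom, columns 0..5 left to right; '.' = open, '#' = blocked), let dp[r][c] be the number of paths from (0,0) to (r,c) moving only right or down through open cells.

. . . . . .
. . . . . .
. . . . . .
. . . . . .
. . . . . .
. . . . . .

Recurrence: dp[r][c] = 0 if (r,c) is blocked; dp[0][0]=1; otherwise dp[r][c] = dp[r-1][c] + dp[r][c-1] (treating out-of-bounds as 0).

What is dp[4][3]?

r\c   0   1   2   3   4   5
  0   1   1   1   1   1   1
  1   1   2   3   4   5   6
  2   1   3   6  10  15  21
  3   1   4  10  20  35  56
  4   1   5  15  35  70 126
  5   1   6  21  56 126 252

35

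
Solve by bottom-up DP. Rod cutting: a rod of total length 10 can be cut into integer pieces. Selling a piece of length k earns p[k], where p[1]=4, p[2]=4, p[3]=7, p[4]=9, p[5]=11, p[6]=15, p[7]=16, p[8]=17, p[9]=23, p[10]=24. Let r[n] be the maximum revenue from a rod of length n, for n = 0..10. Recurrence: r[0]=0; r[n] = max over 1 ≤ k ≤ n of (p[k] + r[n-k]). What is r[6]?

   n    0    1    2    3    4    5    6    7    8    9   10
r[n]    0    4    8   12   16   20   24   28   32   36   40

24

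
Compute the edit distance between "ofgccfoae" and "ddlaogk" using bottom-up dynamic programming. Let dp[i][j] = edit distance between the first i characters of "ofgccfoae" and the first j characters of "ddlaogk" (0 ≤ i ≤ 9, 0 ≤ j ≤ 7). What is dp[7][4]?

   ''  d  d  l  a  o  g  k
''  0  1  2  3  4  5  6  7
 o  1  1  2  3  4  4  5  6
 f  2  2  2  3  4  5  5  6
 g  3  3  3  3  4  5  5  6
 c  4  4  4  4  4  5  6  6
 c  5  5  5  5  5  5  6  7
 f  6  6  6  6  6  6  6  7
 o  7  7  7  7  7  6  7  7
 a  8  8  8  8  7  7  7  8
 e  9  9  9  9  8  8  8  8

7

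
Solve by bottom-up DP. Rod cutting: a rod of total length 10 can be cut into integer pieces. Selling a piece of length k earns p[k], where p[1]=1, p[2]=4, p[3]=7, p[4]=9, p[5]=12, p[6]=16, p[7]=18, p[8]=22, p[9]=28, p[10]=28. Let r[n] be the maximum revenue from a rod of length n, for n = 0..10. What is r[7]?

18

   n    0    1    2    3    4    5    6    7    8    9   10
r[n]    0    1    4    7    9   12   16   18   22   28   29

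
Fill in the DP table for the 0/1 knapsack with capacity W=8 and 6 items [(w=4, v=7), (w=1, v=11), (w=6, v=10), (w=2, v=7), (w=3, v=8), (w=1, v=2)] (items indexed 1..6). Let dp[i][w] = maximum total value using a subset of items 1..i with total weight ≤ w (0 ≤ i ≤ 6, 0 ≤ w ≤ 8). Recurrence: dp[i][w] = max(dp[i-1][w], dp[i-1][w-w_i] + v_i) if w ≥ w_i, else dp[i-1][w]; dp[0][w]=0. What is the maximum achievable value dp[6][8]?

i\w   0   1   2   3   4   5   6   7   8
  0   0   0   0   0   0   0   0   0   0
  1   0   0   0   0   7   7   7   7   7
  2   0  11  11  11  11  18  18  18  18
  3   0  11  11  11  11  18  18  21  21
  4   0  11  11  18  18  18  18  25  25
  5   0  11  11  18  19  19  26  26  26
  6   0  11  13  18  20  21  26  28  28

28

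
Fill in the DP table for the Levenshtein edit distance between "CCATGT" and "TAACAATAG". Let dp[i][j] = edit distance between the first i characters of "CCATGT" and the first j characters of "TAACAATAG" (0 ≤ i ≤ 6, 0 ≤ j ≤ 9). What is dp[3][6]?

   ''  T  A  A  C  A  A  T  A  G
''  0  1  2  3  4  5  6  7  8  9
 C  1  1  2  3  3  4  5  6  7  8
 C  2  2  2  3  3  4  5  6  7  8
 A  3  3  2  2  3  3  4  5  6  7
 T  4  3  3  3  3  4  4  4  5  6
 G  5  4  4  4  4  4  5  5  5  5
 T  6  5  5  5  5  5  5  5  6  6

4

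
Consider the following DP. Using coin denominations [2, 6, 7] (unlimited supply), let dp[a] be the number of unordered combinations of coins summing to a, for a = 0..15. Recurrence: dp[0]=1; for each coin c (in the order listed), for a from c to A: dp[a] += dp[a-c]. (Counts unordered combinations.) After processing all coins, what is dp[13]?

2

after  coin     0     1     2     3     4     5     6     7     8     9    10    11    12    13    14    15
          2     1     0     1     0     1     0     1     0     1     0     1     0     1     0     1     0
          6     1     0     1     0     1     0     2     0     2     0     2     0     3     0     3     0
          7     1     0     1     0     1     0     2     1     2     1     2     1     3     2     4     2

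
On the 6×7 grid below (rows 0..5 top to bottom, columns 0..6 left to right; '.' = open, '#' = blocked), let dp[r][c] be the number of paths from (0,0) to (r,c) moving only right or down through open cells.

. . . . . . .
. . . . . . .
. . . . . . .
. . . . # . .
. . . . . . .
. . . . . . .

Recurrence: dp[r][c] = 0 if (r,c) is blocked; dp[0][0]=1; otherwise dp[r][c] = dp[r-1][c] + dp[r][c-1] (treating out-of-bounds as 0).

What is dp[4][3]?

35

r\c   0   1   2   3   4   5   6
  0   1   1   1   1   1   1   1
  1   1   2   3   4   5   6   7
  2   1   3   6  10  15  21  28
  3   1   4  10  20   0  21  49
  4   1   5  15  35  35  56 105
  5   1   6  21  56  91 147 252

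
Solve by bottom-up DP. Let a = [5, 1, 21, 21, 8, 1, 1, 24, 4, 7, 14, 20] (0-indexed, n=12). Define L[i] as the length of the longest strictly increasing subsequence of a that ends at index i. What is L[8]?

2

   i    0    1    2    3    4    5    6    7    8    9   10   11
a[i]    5    1   21   21    8    1    1   24    4    7   14   20
L[i]    1    1    2    2    2    1    1    3    2    3    4    5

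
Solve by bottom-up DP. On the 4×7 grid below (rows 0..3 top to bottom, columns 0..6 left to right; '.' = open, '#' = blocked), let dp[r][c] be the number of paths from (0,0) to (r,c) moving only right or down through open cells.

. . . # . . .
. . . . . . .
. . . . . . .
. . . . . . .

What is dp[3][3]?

r\c   0   1   2   3   4   5   6
  0   1   1   1   0   0   0   0
  1   1   2   3   3   3   3   3
  2   1   3   6   9  12  15  18
  3   1   4  10  19  31  46  64

19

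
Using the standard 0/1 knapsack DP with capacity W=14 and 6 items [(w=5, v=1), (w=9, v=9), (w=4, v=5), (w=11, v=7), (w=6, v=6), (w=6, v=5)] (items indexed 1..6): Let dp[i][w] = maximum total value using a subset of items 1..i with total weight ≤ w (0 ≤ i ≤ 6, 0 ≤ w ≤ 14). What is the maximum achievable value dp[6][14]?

14

i\w   0   1   2   3   4   5   6   7   8   9  10  11  12  13  14
  0   0   0   0   0   0   0   0   0   0   0   0   0   0   0   0
  1   0   0   0   0   0   1   1   1   1   1   1   1   1   1   1
  2   0   0   0   0   0   1   1   1   1   9   9   9   9   9  10
  3   0   0   0   0   5   5   5   5   5   9   9   9   9  14  14
  4   0   0   0   0   5   5   5   5   5   9   9   9   9  14  14
  5   0   0   0   0   5   5   6   6   6   9  11  11  11  14  14
  6   0   0   0   0   5   5   6   6   6   9  11  11  11  14  14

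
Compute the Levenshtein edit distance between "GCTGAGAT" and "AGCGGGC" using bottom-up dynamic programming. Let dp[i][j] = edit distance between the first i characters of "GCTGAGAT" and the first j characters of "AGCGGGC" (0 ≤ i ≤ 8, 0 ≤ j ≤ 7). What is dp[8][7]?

   ''  A  G  C  G  G  G  C
''  0  1  2  3  4  5  6  7
 G  1  1  1  2  3  4  5  6
 C  2  2  2  1  2  3  4  5
 T  3  3  3  2  2  3  4  5
 G  4  4  3  3  2  2  3  4
 A  5  4  4  4  3  3  3  4
 G  6  5  4  5  4  3  3  4
 A  7  6  5  5  5  4  4  4
 T  8  7  6  6  6  5  5  5

5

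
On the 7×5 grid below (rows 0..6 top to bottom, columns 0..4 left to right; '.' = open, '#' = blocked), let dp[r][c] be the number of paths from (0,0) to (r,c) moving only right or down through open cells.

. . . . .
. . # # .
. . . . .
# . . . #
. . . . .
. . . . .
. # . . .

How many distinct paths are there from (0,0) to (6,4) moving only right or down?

90

r\c   0   1   2   3   4
  0   1   1   1   1   1
  1   1   2   0   0   1
  2   1   3   3   3   4
  3   0   3   6   9   0
  4   0   3   9  18  18
  5   0   3  12  30  48
  6   0   0  12  42  90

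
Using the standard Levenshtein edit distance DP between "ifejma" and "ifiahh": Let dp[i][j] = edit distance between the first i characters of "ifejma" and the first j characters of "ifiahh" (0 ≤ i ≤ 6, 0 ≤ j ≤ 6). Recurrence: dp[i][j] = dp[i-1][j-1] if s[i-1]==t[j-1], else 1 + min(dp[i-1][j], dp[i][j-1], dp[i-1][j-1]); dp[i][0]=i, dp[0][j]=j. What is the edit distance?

   ''  i  f  i  a  h  h
''  0  1  2  3  4  5  6
 i  1  0  1  2  3  4  5
 f  2  1  0  1  2  3  4
 e  3  2  1  1  2  3  4
 j  4  3  2  2  2  3  4
 m  5  4  3  3  3  3  4
 a  6  5  4  4  3  4  4

4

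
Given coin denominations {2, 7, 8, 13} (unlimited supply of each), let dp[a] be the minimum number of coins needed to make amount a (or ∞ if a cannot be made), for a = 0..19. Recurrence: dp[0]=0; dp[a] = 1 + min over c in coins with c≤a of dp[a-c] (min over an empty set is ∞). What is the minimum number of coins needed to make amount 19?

4

 a  0  1  2  3  4  5  6  7  8  9 10 11 12 13 14 15 16 17 18 19
dp  0  -  1  -  2  -  3  1  1  2  2  3  3  1  2  2  2  3  3  4
(- denotes ∞ / unreachable)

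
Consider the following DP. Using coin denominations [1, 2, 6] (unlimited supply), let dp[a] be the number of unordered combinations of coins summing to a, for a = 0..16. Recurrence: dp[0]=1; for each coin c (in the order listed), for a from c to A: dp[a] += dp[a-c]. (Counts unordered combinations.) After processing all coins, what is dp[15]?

15

after  coin     0     1     2     3     4     5     6     7     8     9    10    11    12    13    14    15    16
          1     1     1     1     1     1     1     1     1     1     1     1     1     1     1     1     1     1
          2     1     1     2     2     3     3     4     4     5     5     6     6     7     7     8     8     9
          6     1     1     2     2     3     3     5     5     7     7     9     9    12    12    15    15    18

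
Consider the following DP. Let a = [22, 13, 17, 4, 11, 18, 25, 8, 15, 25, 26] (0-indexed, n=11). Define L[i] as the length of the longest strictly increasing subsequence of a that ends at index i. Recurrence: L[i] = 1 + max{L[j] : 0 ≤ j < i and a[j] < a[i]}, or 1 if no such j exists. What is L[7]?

   i    0    1    2    3    4    5    6    7    8    9   10
a[i]   22   13   17    4   11   18   25    8   15   25   26
L[i]    1    1    2    1    2    3    4    2    3    4    5

2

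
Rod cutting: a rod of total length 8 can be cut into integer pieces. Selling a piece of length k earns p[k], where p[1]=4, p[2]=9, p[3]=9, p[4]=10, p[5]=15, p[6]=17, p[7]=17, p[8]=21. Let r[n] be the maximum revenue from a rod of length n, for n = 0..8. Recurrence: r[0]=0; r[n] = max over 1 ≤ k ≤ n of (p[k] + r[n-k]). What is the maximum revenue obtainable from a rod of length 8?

36

   n    0    1    2    3    4    5    6    7    8
r[n]    0    4    9   13   18   22   27   31   36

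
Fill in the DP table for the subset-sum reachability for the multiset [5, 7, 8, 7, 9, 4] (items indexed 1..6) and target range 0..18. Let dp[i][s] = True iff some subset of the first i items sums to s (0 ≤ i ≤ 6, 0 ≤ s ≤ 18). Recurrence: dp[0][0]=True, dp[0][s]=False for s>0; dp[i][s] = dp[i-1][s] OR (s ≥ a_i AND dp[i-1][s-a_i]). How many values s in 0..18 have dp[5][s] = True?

11

i\s   0   1   2   3   4   5   6   7   8   9  10  11  12  13  14  15  16  17  18
  0   T   F   F   F   F   F   F   F   F   F   F   F   F   F   F   F   F   F   F
  1   T   F   F   F   F   T   F   F   F   F   F   F   F   F   F   F   F   F   F
  2   T   F   F   F   F   T   F   T   F   F   F   F   T   F   F   F   F   F   F
  3   T   F   F   F   F   T   F   T   T   F   F   F   T   T   F   T   F   F   F
  4   T   F   F   F   F   T   F   T   T   F   F   F   T   T   T   T   F   F   F
  5   T   F   F   F   F   T   F   T   T   T   F   F   T   T   T   T   T   T   F
  6   T   F   F   F   T   T   F   T   T   T   F   T   T   T   T   T   T   T   T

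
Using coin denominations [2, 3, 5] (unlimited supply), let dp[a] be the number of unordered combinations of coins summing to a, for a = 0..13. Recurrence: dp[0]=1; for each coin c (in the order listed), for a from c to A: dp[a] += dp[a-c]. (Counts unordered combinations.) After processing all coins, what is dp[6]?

2

after  coin     0     1     2     3     4     5     6     7     8     9    10    11    12    13
          2     1     0     1     0     1     0     1     0     1     0     1     0     1     0
          3     1     0     1     1     1     1     2     1     2     2     2     2     3     2
          5     1     0     1     1     1     2     2     2     3     3     4     4     5     5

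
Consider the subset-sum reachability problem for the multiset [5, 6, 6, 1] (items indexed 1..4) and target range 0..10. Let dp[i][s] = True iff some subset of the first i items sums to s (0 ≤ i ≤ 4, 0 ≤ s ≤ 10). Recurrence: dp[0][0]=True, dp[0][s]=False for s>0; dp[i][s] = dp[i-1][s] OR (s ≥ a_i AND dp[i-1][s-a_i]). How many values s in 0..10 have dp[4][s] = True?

i\s   0   1   2   3   4   5   6   7   8   9  10
  0   T   F   F   F   F   F   F   F   F   F   F
  1   T   F   F   F   F   T   F   F   F   F   F
  2   T   F   F   F   F   T   T   F   F   F   F
  3   T   F   F   F   F   T   T   F   F   F   F
  4   T   T   F   F   F   T   T   T   F   F   F

5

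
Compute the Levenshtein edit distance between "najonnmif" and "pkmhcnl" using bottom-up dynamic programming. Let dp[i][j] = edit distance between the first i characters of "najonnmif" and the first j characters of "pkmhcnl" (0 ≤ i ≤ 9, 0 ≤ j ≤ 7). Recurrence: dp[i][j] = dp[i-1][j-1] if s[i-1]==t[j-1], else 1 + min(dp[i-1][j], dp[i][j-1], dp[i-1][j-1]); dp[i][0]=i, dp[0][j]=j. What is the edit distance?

8

   ''  p  k  m  h  c  n  l
''  0  1  2  3  4  5  6  7
 n  1  1  2  3  4  5  5  6
 a  2  2  2  3  4  5  6  6
 j  3  3  3  3  4  5  6  7
 o  4  4  4  4  4  5  6  7
 n  5  5  5  5  5  5  5  6
 n  6  6  6  6  6  6  5  6
 m  7  7  7  6  7  7  6  6
 i  8  8  8  7  7  8  7  7
 f  9  9  9  8  8  8  8  8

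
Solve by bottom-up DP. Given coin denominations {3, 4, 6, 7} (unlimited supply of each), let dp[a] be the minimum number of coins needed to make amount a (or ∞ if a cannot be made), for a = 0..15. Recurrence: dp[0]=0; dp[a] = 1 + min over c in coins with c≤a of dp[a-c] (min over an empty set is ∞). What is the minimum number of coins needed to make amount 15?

3

 a  0  1  2  3  4  5  6  7  8  9 10 11 12 13 14 15
dp  0  -  -  1  1  -  1  1  2  2  2  2  2  2  2  3
(- denotes ∞ / unreachable)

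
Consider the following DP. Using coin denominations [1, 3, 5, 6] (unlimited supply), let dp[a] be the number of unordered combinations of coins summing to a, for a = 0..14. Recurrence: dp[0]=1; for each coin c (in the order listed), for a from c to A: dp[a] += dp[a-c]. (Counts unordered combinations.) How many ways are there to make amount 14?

17

after  coin     0     1     2     3     4     5     6     7     8     9    10    11    12    13    14
          1     1     1     1     1     1     1     1     1     1     1     1     1     1     1     1
          3     1     1     1     2     2     2     3     3     3     4     4     4     5     5     5
          5     1     1     1     2     2     3     4     4     5     6     7     8     9    10    11
          6     1     1     1     2     2     3     5     5     6     8     9    11    14    15    17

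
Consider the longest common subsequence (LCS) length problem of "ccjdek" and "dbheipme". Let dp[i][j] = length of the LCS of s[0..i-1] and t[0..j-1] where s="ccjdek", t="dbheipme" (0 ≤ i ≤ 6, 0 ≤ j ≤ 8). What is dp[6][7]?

2

   ''  d  b  h  e  i  p  m  e
''  0  0  0  0  0  0  0  0  0
 c  0  0  0  0  0  0  0  0  0
 c  0  0  0  0  0  0  0  0  0
 j  0  0  0  0  0  0  0  0  0
 d  0  1  1  1  1  1  1  1  1
 e  0  1  1  1  2  2  2  2  2
 k  0  1  1  1  2  2  2  2  2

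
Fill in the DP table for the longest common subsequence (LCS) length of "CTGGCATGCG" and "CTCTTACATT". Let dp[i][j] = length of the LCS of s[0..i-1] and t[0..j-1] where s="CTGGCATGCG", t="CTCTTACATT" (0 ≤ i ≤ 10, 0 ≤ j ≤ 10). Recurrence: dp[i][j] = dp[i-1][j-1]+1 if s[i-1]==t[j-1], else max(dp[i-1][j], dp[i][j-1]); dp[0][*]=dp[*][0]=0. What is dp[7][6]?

   ''  C  T  C  T  T  A  C  A  T  T
''  0  0  0  0  0  0  0  0  0  0  0
 C  0  1  1  1  1  1  1  1  1  1  1
 T  0  1  2  2  2  2  2  2  2  2  2
 G  0  1  2  2  2  2  2  2  2  2  2
 G  0  1  2  2  2  2  2  2  2  2  2
 C  0  1  2  3  3  3  3  3  3  3  3
 A  0  1  2  3  3  3  4  4  4  4  4
 T  0  1  2  3  4  4  4  4  4  5  5
 G  0  1  2  3  4  4  4  4  4  5  5
 C  0  1  2  3  4  4  4  5  5  5  5
 G  0  1  2  3  4  4  4  5  5  5  5

4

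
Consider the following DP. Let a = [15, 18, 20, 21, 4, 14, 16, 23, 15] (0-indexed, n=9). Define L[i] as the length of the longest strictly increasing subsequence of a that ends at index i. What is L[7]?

   i    0    1    2    3    4    5    6    7    8
a[i]   15   18   20   21    4   14   16   23   15
L[i]    1    2    3    4    1    2    3    5    3

5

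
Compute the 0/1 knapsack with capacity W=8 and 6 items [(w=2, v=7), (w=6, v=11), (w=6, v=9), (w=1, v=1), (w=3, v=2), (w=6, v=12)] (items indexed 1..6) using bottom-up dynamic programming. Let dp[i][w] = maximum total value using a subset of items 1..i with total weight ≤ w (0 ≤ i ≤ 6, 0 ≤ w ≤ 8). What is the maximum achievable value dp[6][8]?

i\w   0   1   2   3   4   5   6   7   8
  0   0   0   0   0   0   0   0   0   0
  1   0   0   7   7   7   7   7   7   7
  2   0   0   7   7   7   7  11  11  18
  3   0   0   7   7   7   7  11  11  18
  4   0   1   7   8   8   8  11  12  18
  5   0   1   7   8   8   9  11  12  18
  6   0   1   7   8   8   9  12  13  19

19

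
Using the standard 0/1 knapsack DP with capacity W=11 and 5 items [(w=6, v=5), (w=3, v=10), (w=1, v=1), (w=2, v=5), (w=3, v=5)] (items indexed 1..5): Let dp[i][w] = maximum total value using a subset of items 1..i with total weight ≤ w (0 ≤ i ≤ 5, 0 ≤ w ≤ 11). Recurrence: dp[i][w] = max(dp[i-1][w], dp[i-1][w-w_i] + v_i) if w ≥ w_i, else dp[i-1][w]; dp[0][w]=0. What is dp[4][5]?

15

i\w   0   1   2   3   4   5   6   7   8   9  10  11
  0   0   0   0   0   0   0   0   0   0   0   0   0
  1   0   0   0   0   0   0   5   5   5   5   5   5
  2   0   0   0  10  10  10  10  10  10  15  15  15
  3   0   1   1  10  11  11  11  11  11  15  16  16
  4   0   1   5  10  11  15  16  16  16  16  16  20
  5   0   1   5  10  11  15  16  16  20  21  21  21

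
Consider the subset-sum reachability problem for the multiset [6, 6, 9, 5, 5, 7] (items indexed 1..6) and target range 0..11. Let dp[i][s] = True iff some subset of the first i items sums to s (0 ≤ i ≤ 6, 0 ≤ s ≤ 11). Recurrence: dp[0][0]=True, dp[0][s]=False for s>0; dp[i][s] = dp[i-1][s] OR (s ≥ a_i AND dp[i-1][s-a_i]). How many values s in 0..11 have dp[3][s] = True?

i\s   0   1   2   3   4   5   6   7   8   9  10  11
  0   T   F   F   F   F   F   F   F   F   F   F   F
  1   T   F   F   F   F   F   T   F   F   F   F   F
  2   T   F   F   F   F   F   T   F   F   F   F   F
  3   T   F   F   F   F   F   T   F   F   T   F   F
  4   T   F   F   F   F   T   T   F   F   T   F   T
  5   T   F   F   F   F   T   T   F   F   T   T   T
  6   T   F   F   F   F   T   T   T   F   T   T   T

3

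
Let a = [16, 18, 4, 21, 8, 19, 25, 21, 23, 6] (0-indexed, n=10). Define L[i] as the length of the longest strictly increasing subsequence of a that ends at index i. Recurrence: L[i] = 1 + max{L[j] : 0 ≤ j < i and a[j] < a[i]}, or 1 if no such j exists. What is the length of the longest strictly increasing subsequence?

5

   i    0    1    2    3    4    5    6    7    8    9
a[i]   16   18    4   21    8   19   25   21   23    6
L[i]    1    2    1    3    2    3    4    4    5    2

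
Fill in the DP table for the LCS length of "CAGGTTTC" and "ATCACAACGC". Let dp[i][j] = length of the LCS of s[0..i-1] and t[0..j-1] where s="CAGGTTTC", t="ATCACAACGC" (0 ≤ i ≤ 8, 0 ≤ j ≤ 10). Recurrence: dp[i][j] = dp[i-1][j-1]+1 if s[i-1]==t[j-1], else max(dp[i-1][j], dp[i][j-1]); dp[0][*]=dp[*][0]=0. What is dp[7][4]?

2

   ''  A  T  C  A  C  A  A  C  G  C
''  0  0  0  0  0  0  0  0  0  0  0
 C  0  0  0  1  1  1  1  1  1  1  1
 A  0  1  1  1  2  2  2  2  2  2  2
 G  0  1  1  1  2  2  2  2  2  3  3
 G  0  1  1  1  2  2  2  2  2  3  3
 T  0  1  2  2  2  2  2  2  2  3  3
 T  0  1  2  2  2  2  2  2  2  3  3
 T  0  1  2  2  2  2  2  2  2  3  3
 C  0  1  2  3  3  3  3  3  3  3  4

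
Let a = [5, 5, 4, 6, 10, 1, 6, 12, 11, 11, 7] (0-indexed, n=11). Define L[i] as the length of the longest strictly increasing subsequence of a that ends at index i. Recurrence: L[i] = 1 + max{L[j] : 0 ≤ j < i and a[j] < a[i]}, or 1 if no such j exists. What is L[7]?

4

   i    0    1    2    3    4    5    6    7    8    9   10
a[i]    5    5    4    6   10    1    6   12   11   11    7
L[i]    1    1    1    2    3    1    2    4    4    4    3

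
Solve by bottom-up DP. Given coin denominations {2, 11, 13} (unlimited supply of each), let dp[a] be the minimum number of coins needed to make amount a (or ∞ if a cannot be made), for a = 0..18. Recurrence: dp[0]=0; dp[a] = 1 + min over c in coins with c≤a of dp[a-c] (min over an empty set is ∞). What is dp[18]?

 a  0  1  2  3  4  5  6  7  8  9 10 11 12 13 14 15 16 17 18
dp  0  -  1  -  2  -  3  -  4  -  5  1  6  1  7  2  8  3  9
(- denotes ∞ / unreachable)

9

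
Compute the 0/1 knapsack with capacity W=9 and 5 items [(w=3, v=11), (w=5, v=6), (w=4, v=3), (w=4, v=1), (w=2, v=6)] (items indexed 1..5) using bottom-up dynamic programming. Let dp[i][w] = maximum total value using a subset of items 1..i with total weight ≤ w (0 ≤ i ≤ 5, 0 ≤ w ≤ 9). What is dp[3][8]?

17

i\w   0   1   2   3   4   5   6   7   8   9
  0   0   0   0   0   0   0   0   0   0   0
  1   0   0   0  11  11  11  11  11  11  11
  2   0   0   0  11  11  11  11  11  17  17
  3   0   0   0  11  11  11  11  14  17  17
  4   0   0   0  11  11  11  11  14  17  17
  5   0   0   6  11  11  17  17  17  17  20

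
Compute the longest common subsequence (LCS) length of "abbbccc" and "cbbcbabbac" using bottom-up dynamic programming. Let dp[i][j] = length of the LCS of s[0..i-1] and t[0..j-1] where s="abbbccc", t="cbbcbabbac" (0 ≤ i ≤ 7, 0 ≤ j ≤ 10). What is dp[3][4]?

2

   ''  c  b  b  c  b  a  b  b  a  c
''  0  0  0  0  0  0  0  0  0  0  0
 a  0  0  0  0  0  0  1  1  1  1  1
 b  0  0  1  1  1  1  1  2  2  2  2
 b  0  0  1  2  2  2  2  2  3  3  3
 b  0  0  1  2  2  3  3  3  3  3  3
 c  0  1  1  2  3  3  3  3  3  3  4
 c  0  1  1  2  3  3  3  3  3  3  4
 c  0  1  1  2  3  3  3  3  3  3  4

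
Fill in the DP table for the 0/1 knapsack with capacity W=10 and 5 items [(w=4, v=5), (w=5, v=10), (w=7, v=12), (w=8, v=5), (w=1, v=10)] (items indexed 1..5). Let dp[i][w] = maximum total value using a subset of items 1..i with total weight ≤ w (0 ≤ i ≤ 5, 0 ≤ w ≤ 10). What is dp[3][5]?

i\w   0   1   2   3   4   5   6   7   8   9  10
  0   0   0   0   0   0   0   0   0   0   0   0
  1   0   0   0   0   5   5   5   5   5   5   5
  2   0   0   0   0   5  10  10  10  10  15  15
  3   0   0   0   0   5  10  10  12  12  15  15
  4   0   0   0   0   5  10  10  12  12  15  15
  5   0  10  10  10  10  15  20  20  22  22  25

10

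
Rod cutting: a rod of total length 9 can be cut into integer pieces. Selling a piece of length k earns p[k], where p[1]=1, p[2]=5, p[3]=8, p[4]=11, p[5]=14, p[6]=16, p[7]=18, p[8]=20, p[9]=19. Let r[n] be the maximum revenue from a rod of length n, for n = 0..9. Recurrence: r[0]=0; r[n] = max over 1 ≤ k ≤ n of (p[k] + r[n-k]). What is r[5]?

   n    0    1    2    3    4    5    6    7    8    9
r[n]    0    1    5    8   11   14   16   19   22   25

14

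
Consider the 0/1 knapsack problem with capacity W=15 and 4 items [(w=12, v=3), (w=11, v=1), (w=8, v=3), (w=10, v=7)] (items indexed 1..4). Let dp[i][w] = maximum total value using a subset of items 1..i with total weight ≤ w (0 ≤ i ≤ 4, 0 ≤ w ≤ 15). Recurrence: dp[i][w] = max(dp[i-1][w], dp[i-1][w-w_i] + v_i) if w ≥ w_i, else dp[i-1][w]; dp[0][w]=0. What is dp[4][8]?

3

i\w   0   1   2   3   4   5   6   7   8   9  10  11  12  13  14  15
  0   0   0   0   0   0   0   0   0   0   0   0   0   0   0   0   0
  1   0   0   0   0   0   0   0   0   0   0   0   0   3   3   3   3
  2   0   0   0   0   0   0   0   0   0   0   0   1   3   3   3   3
  3   0   0   0   0   0   0   0   0   3   3   3   3   3   3   3   3
  4   0   0   0   0   0   0   0   0   3   3   7   7   7   7   7   7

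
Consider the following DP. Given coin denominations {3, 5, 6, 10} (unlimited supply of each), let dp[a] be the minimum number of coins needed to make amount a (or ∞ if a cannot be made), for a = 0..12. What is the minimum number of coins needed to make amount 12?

2

 a  0  1  2  3  4  5  6  7  8  9 10 11 12
dp  0  -  -  1  -  1  1  -  2  2  1  2  2
(- denotes ∞ / unreachable)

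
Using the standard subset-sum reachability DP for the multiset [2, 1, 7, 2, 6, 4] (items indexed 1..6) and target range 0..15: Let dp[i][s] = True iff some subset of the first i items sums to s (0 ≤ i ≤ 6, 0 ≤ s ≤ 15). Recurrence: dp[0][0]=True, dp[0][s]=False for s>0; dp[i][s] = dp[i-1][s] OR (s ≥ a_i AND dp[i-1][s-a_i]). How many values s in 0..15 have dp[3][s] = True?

i\s   0   1   2   3   4   5   6   7   8   9  10  11  12  13  14  15
  0   T   F   F   F   F   F   F   F   F   F   F   F   F   F   F   F
  1   T   F   T   F   F   F   F   F   F   F   F   F   F   F   F   F
  2   T   T   T   T   F   F   F   F   F   F   F   F   F   F   F   F
  3   T   T   T   T   F   F   F   T   T   T   T   F   F   F   F   F
  4   T   T   T   T   T   T   F   T   T   T   T   T   T   F   F   F
  5   T   T   T   T   T   T   T   T   T   T   T   T   T   T   T   T
  6   T   T   T   T   T   T   T   T   T   T   T   T   T   T   T   T

8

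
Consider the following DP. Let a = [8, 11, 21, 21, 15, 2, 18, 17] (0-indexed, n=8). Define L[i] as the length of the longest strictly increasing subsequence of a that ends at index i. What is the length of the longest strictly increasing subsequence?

4

   i    0    1    2    3    4    5    6    7
a[i]    8   11   21   21   15    2   18   17
L[i]    1    2    3    3    3    1    4    4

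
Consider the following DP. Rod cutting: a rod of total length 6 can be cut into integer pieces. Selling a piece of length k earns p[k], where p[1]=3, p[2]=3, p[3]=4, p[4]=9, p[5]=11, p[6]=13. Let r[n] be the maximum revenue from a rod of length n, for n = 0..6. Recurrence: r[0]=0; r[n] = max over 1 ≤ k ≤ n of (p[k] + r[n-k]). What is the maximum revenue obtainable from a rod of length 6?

18

   n    0    1    2    3    4    5    6
r[n]    0    3    6    9   12   15   18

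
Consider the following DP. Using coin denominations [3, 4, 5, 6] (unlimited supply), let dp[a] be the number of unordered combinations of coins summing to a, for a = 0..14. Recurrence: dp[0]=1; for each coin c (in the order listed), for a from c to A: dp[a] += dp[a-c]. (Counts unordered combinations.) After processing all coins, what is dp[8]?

2

after  coin     0     1     2     3     4     5     6     7     8     9    10    11    12    13    14
          3     1     0     0     1     0     0     1     0     0     1     0     0     1     0     0
          4     1     0     0     1     1     0     1     1     1     1     1     1     2     1     1
          5     1     0     0     1     1     1     1     1     2     2     2     2     3     3     3
          6     1     0     0     1     1     1     2     1     2     3     3     3     5     4     5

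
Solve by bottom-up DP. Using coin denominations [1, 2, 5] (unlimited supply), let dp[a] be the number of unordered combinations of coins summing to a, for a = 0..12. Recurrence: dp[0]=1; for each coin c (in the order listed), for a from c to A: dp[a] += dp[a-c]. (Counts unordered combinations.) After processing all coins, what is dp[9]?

8

after  coin     0     1     2     3     4     5     6     7     8     9    10    11    12
          1     1     1     1     1     1     1     1     1     1     1     1     1     1
          2     1     1     2     2     3     3     4     4     5     5     6     6     7
          5     1     1     2     2     3     4     5     6     7     8    10    11    13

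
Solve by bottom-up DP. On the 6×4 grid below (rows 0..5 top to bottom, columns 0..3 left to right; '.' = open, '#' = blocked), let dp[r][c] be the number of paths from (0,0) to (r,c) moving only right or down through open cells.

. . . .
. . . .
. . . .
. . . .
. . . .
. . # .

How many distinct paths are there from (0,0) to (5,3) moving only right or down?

r\c   0   1   2   3
  0   1   1   1   1
  1   1   2   3   4
  2   1   3   6  10
  3   1   4  10  20
  4   1   5  15  35
  5   1   6   0  35

35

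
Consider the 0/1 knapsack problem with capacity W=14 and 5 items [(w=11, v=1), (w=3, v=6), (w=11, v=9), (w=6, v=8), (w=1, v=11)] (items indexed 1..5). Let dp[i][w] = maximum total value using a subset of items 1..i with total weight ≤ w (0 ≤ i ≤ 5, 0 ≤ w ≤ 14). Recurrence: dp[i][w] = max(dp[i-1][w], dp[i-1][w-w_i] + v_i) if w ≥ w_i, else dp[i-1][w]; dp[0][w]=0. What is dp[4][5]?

6

i\w   0   1   2   3   4   5   6   7   8   9  10  11  12  13  14
  0   0   0   0   0   0   0   0   0   0   0   0   0   0   0   0
  1   0   0   0   0   0   0   0   0   0   0   0   1   1   1   1
  2   0   0   0   6   6   6   6   6   6   6   6   6   6   6   7
  3   0   0   0   6   6   6   6   6   6   6   6   9   9   9  15
  4   0   0   0   6   6   6   8   8   8  14  14  14  14  14  15
  5   0  11  11  11  17  17  17  19  19  19  25  25  25  25  25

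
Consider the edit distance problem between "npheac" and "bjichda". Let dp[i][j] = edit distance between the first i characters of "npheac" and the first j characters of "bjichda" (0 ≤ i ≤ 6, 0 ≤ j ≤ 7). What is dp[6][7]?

6

   ''  b  j  i  c  h  d  a
''  0  1  2  3  4  5  6  7
 n  1  1  2  3  4  5  6  7
 p  2  2  2  3  4  5  6  7
 h  3  3  3  3  4  4  5  6
 e  4  4  4  4  4  5  5  6
 a  5  5  5  5  5  5  6  5
 c  6  6  6  6  5  6  6  6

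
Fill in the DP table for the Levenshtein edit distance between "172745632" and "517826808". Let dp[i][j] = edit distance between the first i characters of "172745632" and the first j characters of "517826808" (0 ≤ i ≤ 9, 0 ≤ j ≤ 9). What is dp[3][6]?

3

   ''  5  1  7  8  2  6  8  0  8
''  0  1  2  3  4  5  6  7  8  9
 1  1  1  1  2  3  4  5  6  7  8
 7  2  2  2  1  2  3  4  5  6  7
 2  3  3  3  2  2  2  3  4  5  6
 7  4  4  4  3  3  3  3  4  5  6
 4  5  5  5  4  4  4  4  4  5  6
 5  6  5  6  5  5  5  5  5  5  6
 6  7  6  6  6  6  6  5  6  6  6
 3  8  7  7  7  7  7  6  6  7  7
 2  9  8  8  8  8  7  7  7  7  8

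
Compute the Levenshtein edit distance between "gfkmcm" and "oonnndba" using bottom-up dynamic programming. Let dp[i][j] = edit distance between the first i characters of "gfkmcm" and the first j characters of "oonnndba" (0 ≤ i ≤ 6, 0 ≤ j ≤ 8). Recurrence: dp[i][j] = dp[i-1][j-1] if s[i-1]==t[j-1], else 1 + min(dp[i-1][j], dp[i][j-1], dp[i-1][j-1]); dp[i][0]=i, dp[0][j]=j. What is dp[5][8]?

8

   ''  o  o  n  n  n  d  b  a
''  0  1  2  3  4  5  6  7  8
 g  1  1  2  3  4  5  6  7  8
 f  2  2  2  3  4  5  6  7  8
 k  3  3  3  3  4  5  6  7  8
 m  4  4  4  4  4  5  6  7  8
 c  5  5  5  5  5  5  6  7  8
 m  6  6  6  6  6  6  6  7  8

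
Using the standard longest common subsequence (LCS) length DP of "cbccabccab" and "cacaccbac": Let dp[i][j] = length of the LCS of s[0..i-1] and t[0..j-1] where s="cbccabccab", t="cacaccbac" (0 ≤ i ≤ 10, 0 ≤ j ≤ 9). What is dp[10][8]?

   ''  c  a  c  a  c  c  b  a  c
''  0  0  0  0  0  0  0  0  0  0
 c  0  1  1  1  1  1  1  1  1  1
 b  0  1  1  1  1  1  1  2  2  2
 c  0  1  1  2  2  2  2  2  2  3
 c  0  1  1  2  2  3  3  3  3  3
 a  0  1  2  2  3  3  3  3  4  4
 b  0  1  2  2  3  3  3  4  4  4
 c  0  1  2  3  3  4  4  4  4  5
 c  0  1  2  3  3  4  5  5  5  5
 a  0  1  2  3  4  4  5  5  6  6
 b  0  1  2  3  4  4  5  6  6  6

6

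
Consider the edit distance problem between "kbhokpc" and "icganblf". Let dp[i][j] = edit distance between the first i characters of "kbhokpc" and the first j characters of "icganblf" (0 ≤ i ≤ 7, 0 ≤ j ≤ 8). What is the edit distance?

   ''  i  c  g  a  n  b  l  f
''  0  1  2  3  4  5  6  7  8
 k  1  1  2  3  4  5  6  7  8
 b  2  2  2  3  4  5  5  6  7
 h  3  3  3  3  4  5  6  6  7
 o  4  4  4  4  4  5  6  7  7
 k  5  5  5  5  5  5  6  7  8
 p  6  6  6  6  6  6  6  7  8
 c  7  7  6  7  7  7  7  7  8

8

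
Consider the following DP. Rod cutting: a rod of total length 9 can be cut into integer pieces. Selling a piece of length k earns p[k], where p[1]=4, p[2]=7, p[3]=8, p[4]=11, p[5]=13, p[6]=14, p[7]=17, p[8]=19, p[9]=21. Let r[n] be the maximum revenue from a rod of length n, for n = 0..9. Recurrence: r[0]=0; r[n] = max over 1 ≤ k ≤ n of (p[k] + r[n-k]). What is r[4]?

16

   n    0    1    2    3    4    5    6    7    8    9
r[n]    0    4    8   12   16   20   24   28   32   36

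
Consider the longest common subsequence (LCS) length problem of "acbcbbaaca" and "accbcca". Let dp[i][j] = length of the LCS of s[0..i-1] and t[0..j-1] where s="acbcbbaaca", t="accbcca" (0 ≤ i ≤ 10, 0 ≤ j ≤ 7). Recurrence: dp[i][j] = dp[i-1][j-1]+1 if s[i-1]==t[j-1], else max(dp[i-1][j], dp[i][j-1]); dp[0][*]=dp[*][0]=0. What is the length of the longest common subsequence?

   ''  a  c  c  b  c  c  a
''  0  0  0  0  0  0  0  0
 a  0  1  1  1  1  1  1  1
 c  0  1  2  2  2  2  2  2
 b  0  1  2  2  3  3  3  3
 c  0  1  2  3  3  4  4  4
 b  0  1  2  3  4  4  4  4
 b  0  1  2  3  4  4  4  4
 a  0  1  2  3  4  4  4  5
 a  0  1  2  3  4  4  4  5
 c  0  1  2  3  4  5  5  5
 a  0  1  2  3  4  5  5  6

6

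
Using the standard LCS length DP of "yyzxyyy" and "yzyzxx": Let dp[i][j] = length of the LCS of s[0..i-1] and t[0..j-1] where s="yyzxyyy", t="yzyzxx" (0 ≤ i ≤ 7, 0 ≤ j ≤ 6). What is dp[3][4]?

   ''  y  z  y  z  x  x
''  0  0  0  0  0  0  0
 y  0  1  1  1  1  1  1
 y  0  1  1  2  2  2  2
 z  0  1  2  2  3  3  3
 x  0  1  2  2  3  4  4
 y  0  1  2  3  3  4  4
 y  0  1  2  3  3  4  4
 y  0  1  2  3  3  4  4

3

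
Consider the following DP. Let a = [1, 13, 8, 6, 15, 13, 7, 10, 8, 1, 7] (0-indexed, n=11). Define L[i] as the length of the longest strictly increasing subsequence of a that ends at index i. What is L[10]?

   i    0    1    2    3    4    5    6    7    8    9   10
a[i]    1   13    8    6   15   13    7   10    8    1    7
L[i]    1    2    2    2    3    3    3    4    4    1    3

3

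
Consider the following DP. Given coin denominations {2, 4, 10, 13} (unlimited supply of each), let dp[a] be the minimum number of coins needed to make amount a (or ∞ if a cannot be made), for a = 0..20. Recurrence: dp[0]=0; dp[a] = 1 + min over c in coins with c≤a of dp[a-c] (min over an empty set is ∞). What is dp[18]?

 a  0  1  2  3  4  5  6  7  8  9 10 11 12 13 14 15 16 17 18 19 20
dp  0  -  1  -  1  -  2  -  2  -  1  -  2  1  2  2  3  2  3  3  2
(- denotes ∞ / unreachable)

3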